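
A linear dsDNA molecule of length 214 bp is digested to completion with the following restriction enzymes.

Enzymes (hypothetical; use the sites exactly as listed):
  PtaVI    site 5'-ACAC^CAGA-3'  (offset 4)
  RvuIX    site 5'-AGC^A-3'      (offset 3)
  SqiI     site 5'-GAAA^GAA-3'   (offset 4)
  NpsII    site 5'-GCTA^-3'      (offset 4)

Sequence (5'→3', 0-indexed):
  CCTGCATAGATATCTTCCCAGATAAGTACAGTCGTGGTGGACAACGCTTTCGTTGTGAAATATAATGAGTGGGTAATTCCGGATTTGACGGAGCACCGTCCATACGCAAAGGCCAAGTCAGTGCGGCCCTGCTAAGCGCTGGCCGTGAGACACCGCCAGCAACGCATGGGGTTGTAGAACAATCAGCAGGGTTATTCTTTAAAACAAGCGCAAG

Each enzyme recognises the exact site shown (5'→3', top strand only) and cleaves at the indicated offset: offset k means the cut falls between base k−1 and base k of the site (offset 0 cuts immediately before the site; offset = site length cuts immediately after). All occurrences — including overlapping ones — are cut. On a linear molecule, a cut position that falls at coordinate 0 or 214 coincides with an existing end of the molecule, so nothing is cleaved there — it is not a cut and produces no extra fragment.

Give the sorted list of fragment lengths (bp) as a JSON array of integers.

Scan for sites:
  PtaVI (ACACCAGA, off=4): no sites
  RvuIX (AGCA, off=3): starts [91, 157, 184] → cuts [94, 160, 187]
  SqiI (GAAAGAA, off=4): no sites
  NpsII (GCTA, off=4): starts [130] → cuts [134]

All cut coordinates (distinct, sorted): [94, 134, 160, 187]

Fragment lengths:
  [0,94): 94 bp
  [94,134): 40 bp
  [134,160): 26 bp
  [160,187): 27 bp
  [187,214): 27 bp

[26,27,27,40,94]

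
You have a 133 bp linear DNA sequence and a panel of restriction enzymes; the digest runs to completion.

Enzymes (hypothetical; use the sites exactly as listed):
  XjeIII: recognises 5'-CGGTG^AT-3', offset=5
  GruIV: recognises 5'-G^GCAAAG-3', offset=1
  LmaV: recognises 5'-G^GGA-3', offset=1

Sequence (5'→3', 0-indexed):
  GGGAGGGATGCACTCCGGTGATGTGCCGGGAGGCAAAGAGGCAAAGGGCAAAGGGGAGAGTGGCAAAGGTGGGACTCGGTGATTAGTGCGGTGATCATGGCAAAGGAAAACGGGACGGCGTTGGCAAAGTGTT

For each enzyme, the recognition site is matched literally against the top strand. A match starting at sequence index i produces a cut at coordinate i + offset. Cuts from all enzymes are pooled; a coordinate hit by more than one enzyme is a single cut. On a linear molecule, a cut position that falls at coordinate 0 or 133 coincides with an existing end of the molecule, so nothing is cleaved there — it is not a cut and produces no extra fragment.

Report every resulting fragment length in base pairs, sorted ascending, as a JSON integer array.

[1,4,4,6,7,7,8,8,8,9,10,10,11,12,13,15]

Per-enzyme occurrences:
  XjeIII (CGGTGAT, off=5): starts [15, 76, 88] → cuts [20, 81, 93]
  GruIV (GGCAAAG, off=1): starts [31, 39, 46, 61, 98, 122] → cuts [32, 40, 47, 62, 99, 123]
  LmaV (GGGA, off=1): starts [0, 4, 27, 53, 70, 111] → cuts [1, 5, 28, 54, 71, 112]

All cut coordinates (distinct, sorted): [1, 5, 20, 28, 32, 40, 47, 54, 62, 71, 81, 93, 99, 112, 123]

Fragments:
  [0,1): 1 bp
  [1,5): 4 bp
  [5,20): 15 bp
  [20,28): 8 bp
  [28,32): 4 bp
  [32,40): 8 bp
  [40,47): 7 bp
  [47,54): 7 bp
  [54,62): 8 bp
  [62,71): 9 bp
  [71,81): 10 bp
  [81,93): 12 bp
  [93,99): 6 bp
  [99,112): 13 bp
  [112,123): 11 bp
  [123,133): 10 bp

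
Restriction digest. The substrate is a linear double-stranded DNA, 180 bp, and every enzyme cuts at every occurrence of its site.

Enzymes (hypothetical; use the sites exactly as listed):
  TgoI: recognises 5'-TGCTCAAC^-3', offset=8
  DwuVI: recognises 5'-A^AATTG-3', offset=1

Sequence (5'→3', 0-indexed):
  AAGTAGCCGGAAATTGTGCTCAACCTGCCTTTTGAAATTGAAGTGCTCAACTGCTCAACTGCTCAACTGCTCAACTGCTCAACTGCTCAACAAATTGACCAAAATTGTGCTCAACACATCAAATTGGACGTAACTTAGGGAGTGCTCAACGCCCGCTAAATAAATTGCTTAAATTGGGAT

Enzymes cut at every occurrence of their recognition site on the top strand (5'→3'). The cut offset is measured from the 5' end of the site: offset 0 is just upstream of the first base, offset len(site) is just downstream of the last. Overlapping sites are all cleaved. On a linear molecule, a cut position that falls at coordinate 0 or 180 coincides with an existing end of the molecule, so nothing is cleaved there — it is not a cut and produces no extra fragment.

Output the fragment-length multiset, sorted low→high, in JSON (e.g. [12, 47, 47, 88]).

Site scan:
  TgoI (TGCTCAAC, off=8): starts [16, 43, 51, 59, 67, 75, 83, 107, 142] → cuts [24, 51, 59, 67, 75, 83, 91, 115, 150]
  DwuVI (AAATTG, off=1): starts [10, 34, 91, 101, 120, 161, 170] → cuts [11, 35, 92, 102, 121, 162, 171]

All cut coordinates (distinct, sorted): [11, 24, 35, 51, 59, 67, 75, 83, 91, 92, 102, 115, 121, 150, 162, 171]

Fragment lengths:
  [0,11): 11 bp
  [11,24): 13 bp
  [24,35): 11 bp
  [35,51): 16 bp
  [51,59): 8 bp
  [59,67): 8 bp
  [67,75): 8 bp
  [75,83): 8 bp
  [83,91): 8 bp
  [91,92): 1 bp
  [92,102): 10 bp
  [102,115): 13 bp
  [115,121): 6 bp
  [121,150): 29 bp
  [150,162): 12 bp
  [162,171): 9 bp
  [171,180): 9 bp

[1,6,8,8,8,8,8,9,9,10,11,11,12,13,13,16,29]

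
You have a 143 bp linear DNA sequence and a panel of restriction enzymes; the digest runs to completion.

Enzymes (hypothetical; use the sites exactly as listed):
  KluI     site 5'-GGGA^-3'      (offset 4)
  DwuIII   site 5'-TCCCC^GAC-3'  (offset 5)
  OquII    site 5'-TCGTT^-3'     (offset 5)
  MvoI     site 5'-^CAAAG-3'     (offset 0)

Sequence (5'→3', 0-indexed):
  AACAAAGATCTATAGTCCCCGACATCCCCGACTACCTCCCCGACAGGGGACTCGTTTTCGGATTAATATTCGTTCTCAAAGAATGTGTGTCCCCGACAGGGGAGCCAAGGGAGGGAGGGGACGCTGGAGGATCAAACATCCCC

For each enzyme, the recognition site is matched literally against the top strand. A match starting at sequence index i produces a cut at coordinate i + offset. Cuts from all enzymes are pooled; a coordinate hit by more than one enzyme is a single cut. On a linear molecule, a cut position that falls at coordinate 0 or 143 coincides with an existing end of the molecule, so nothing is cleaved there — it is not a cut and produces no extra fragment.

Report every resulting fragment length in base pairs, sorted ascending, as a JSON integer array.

[2,2,4,5,6,9,9,9,9,12,18,18,18,22]

Scan for sites:
  KluI GGGA/4: at [46, 99, 108, 112, 117] ⇒ [50, 103, 112, 116, 121]
  DwuIII TCCCCGAC/5: at [15, 24, 36, 89] ⇒ [20, 29, 41, 94]
  OquII TCGTT/5: at [51, 69] ⇒ [56, 74]
  MvoI CAAAG/0: at [2, 76] ⇒ [2, 76]

Pooled cuts: [2, 20, 29, 41, 50, 56, 74, 76, 94, 103, 112, 116, 121]

Fragments:
  [0,2): 2 bp
  [2,20): 18 bp
  [20,29): 9 bp
  [29,41): 12 bp
  [41,50): 9 bp
  [50,56): 6 bp
  [56,74): 18 bp
  [74,76): 2 bp
  [76,94): 18 bp
  [94,103): 9 bp
  [103,112): 9 bp
  [112,116): 4 bp
  [116,121): 5 bp
  [121,143): 22 bp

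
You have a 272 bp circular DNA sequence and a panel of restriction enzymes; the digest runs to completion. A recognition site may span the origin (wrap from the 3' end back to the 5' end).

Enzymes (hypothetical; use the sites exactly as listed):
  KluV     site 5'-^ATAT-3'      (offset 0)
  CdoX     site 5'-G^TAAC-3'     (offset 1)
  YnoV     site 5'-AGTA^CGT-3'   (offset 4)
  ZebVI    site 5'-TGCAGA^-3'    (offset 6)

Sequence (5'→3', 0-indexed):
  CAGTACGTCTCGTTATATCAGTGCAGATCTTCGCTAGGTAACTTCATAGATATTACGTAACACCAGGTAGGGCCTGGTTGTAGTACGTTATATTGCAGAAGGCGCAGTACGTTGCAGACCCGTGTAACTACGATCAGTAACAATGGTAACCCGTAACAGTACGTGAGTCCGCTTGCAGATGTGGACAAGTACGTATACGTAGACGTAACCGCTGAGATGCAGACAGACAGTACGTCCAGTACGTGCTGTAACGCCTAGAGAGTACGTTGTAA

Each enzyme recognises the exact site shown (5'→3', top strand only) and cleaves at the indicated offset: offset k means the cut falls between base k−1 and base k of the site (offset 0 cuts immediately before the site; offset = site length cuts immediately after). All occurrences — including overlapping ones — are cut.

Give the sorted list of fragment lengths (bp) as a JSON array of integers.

Per-enzyme occurrences:
  KluV ATAT/0: at [14, 49, 89] ⇒ [14, 49, 89]
  CdoX GTAAC/1: at [37, 56, 123, 136, 145, 152, 204, 247, 268] ⇒ [38, 57, 124, 137, 146, 153, 205, 248, 269]
  YnoV AGTACGT/4: at [1, 81, 105, 157, 187, 228, 237, 260] ⇒ [5, 85, 109, 161, 191, 232, 241, 264]
  ZebVI TGCAGA/6: at [21, 93, 112, 173, 217] ⇒ [27, 99, 118, 179, 223]

All cut coordinates (distinct, sorted): [5, 14, 27, 38, 49, 57, 85, 89, 99, 109, 118, 124, 137, 146, 153, 161, 179, 191, 205, 223, 232, 241, 248, 264, 269]

Fragments:
  5→14: 9 bp
  14→27: 13 bp
  27→38: 11 bp
  38→49: 11 bp
  49→57: 8 bp
  57→85: 28 bp
  85→89: 4 bp
  89→99: 10 bp
  99→109: 10 bp
  109→118: 9 bp
  118→124: 6 bp
  124→137: 13 bp
  137→146: 9 bp
  146→153: 7 bp
  153→161: 8 bp
  161→179: 18 bp
  179→191: 12 bp
  191→205: 14 bp
  205→223: 18 bp
  223→232: 9 bp
  232→241: 9 bp
  241→248: 7 bp
  248→264: 16 bp
  264→269: 5 bp
  269→5 (wrap): 272-269+5 = 8 bp

[4,5,6,7,7,8,8,8,9,9,9,9,9,10,10,11,11,12,13,13,14,16,18,18,28]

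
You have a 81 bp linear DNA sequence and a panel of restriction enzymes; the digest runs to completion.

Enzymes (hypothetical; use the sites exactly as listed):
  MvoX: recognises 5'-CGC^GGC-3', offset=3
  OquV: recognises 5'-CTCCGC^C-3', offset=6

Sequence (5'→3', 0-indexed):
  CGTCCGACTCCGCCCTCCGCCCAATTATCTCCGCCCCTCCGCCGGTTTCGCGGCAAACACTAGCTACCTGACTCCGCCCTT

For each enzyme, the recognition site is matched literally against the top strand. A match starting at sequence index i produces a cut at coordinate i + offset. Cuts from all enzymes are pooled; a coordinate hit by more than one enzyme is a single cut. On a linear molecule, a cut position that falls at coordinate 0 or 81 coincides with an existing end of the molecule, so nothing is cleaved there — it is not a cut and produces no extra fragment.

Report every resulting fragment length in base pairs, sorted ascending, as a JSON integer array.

Per-enzyme occurrences:
  MvoX (CGCGGC, off=3): starts [48] → cuts [51]
  OquV (CTCCGCC, off=6): starts [7, 14, 28, 36, 71] → cuts [13, 20, 34, 42, 77]

All cut coordinates (distinct, sorted): [13, 20, 34, 42, 51, 77]

Fragments:
  [0,13): 13 bp
  [13,20): 7 bp
  [20,34): 14 bp
  [34,42): 8 bp
  [42,51): 9 bp
  [51,77): 26 bp
  [77,81): 4 bp

[4,7,8,9,13,14,26]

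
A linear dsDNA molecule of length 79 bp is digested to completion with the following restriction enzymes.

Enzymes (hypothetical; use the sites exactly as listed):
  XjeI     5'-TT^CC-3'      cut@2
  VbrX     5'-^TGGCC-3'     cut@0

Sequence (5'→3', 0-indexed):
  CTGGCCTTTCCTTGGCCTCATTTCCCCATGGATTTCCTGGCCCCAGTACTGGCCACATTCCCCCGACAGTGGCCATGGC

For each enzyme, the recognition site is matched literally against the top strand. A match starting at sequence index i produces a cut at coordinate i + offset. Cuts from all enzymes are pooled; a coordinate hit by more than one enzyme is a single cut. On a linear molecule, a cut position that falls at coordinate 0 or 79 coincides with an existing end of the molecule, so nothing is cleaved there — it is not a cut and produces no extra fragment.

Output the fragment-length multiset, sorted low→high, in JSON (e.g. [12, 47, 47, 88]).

[1,2,3,8,10,10,10,11,12,12]

Scan for sites:
  XjeI (TTCC, off=2): starts [7, 21, 33, 57] → cuts [9, 23, 35, 59]
  VbrX (TGGCC, off=0): starts [1, 12, 37, 49, 69] → cuts [1, 12, 37, 49, 69]

All cut coordinates (distinct, sorted): [1, 9, 12, 23, 35, 37, 49, 59, 69]

Fragments:
  [0,1): 1 bp
  [1,9): 8 bp
  [9,12): 3 bp
  [12,23): 11 bp
  [23,35): 12 bp
  [35,37): 2 bp
  [37,49): 12 bp
  [49,59): 10 bp
  [59,69): 10 bp
  [69,79): 10 bp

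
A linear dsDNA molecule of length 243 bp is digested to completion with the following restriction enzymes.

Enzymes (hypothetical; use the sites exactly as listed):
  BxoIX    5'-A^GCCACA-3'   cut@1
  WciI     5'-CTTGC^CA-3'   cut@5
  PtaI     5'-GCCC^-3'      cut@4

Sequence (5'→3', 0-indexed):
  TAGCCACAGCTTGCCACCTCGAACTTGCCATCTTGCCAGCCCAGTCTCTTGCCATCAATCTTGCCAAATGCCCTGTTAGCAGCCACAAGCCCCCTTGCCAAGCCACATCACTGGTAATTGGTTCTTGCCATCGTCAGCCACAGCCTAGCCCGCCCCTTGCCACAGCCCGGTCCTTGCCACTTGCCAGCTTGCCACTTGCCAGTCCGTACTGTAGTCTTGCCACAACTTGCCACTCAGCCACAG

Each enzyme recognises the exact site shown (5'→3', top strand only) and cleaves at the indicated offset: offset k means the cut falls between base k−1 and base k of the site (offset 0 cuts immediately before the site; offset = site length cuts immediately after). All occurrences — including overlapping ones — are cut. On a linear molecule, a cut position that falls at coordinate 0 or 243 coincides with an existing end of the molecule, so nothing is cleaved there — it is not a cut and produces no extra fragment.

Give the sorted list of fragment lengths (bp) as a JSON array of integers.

[2,3,4,5,6,6,6,7,7,7,8,8,8,8,8,9,9,10,10,11,12,12,14,15,21,27]

Site scan:
  BxoIX AGCCACA/1: at [1, 80, 100, 135, 235] ⇒ [2, 81, 101, 136, 236]
  WciI CTTGCCA/5: at [9, 23, 31, 47, 59, 93, 123, 155, 172, 179, 187, 194, 215, 225] ⇒ [14, 28, 36, 52, 64, 98, 128, 160, 177, 184, 192, 199, 220, 230]
  PtaI GCCC/4: at [38, 69, 88, 147, 151, 164] ⇒ [42, 73, 92, 151, 155, 168]

All cut coordinates (distinct, sorted): [2, 14, 28, 36, 42, 52, 64, 73, 81, 92, 98, 101, 128, 136, 151, 155, 160, 168, 177, 184, 192, 199, 220, 230, 236]

Fragments:
  [0,2): 2 bp
  [2,14): 12 bp
  [14,28): 14 bp
  [28,36): 8 bp
  [36,42): 6 bp
  [42,52): 10 bp
  [52,64): 12 bp
  [64,73): 9 bp
  [73,81): 8 bp
  [81,92): 11 bp
  [92,98): 6 bp
  [98,101): 3 bp
  [101,128): 27 bp
  [128,136): 8 bp
  [136,151): 15 bp
  [151,155): 4 bp
  [155,160): 5 bp
  [160,168): 8 bp
  [168,177): 9 bp
  [177,184): 7 bp
  [184,192): 8 bp
  [192,199): 7 bp
  [199,220): 21 bp
  [220,230): 10 bp
  [230,236): 6 bp
  [236,243): 7 bp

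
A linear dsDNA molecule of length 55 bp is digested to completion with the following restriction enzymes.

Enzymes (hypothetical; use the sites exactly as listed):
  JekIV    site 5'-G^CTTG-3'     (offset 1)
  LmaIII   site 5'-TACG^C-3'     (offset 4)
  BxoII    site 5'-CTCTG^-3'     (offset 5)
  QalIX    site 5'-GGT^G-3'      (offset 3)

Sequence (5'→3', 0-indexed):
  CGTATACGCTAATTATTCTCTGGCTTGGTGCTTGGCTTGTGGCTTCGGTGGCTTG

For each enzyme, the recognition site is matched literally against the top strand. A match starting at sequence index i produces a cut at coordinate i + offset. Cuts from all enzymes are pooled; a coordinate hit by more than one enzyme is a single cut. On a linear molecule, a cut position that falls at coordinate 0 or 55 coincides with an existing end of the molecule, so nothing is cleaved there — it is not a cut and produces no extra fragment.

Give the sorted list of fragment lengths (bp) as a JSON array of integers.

Scan for sites:
  JekIV GCTTG/1: at [22, 29, 34, 50] ⇒ [23, 30, 35, 51]
  LmaIII TACGC/4: at [4] ⇒ [8]
  BxoII CTCTG/5: at [17] ⇒ [22]
  QalIX GGTG/3: at [26, 46] ⇒ [29, 49]

Pooled cuts: [8, 22, 23, 29, 30, 35, 49, 51]

Fragment lengths:
  [0,8): 8 bp
  [8,22): 14 bp
  [22,23): 1 bp
  [23,29): 6 bp
  [29,30): 1 bp
  [30,35): 5 bp
  [35,49): 14 bp
  [49,51): 2 bp
  [51,55): 4 bp

[1,1,2,4,5,6,8,14,14]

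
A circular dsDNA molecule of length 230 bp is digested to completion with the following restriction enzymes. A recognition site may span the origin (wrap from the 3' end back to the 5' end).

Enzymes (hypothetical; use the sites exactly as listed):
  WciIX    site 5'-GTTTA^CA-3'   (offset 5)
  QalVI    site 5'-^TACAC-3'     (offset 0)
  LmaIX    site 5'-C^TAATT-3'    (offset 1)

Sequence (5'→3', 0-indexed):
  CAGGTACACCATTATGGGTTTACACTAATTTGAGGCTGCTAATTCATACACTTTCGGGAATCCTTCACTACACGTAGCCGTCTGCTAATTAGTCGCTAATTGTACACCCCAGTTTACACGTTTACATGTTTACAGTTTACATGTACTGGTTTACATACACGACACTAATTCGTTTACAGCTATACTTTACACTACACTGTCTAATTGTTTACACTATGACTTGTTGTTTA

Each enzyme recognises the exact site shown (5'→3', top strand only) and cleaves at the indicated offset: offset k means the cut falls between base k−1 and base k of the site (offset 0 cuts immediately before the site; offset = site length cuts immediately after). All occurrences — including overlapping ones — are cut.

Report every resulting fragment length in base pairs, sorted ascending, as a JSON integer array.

[2,2,2,2,3,4,5,6,7,7,8,8,8,9,10,11,11,11,12,14,14,16,17,19,22]

Site scan:
  WciIX GTTTACA/5: at [17, 111, 119, 127, 134, 148, 171, 206, 225] ⇒ [0, 22, 116, 124, 132, 139, 153, 176, 211]
  QalVI TACAC/0: at [4, 20, 46, 68, 102, 114, 155, 187, 192, 209] ⇒ [4, 20, 46, 68, 102, 114, 155, 187, 192, 209]
  LmaIX CTAATT/1: at [24, 38, 84, 95, 164, 200] ⇒ [25, 39, 85, 96, 165, 201]

Pooled cuts: [0, 4, 20, 22, 25, 39, 46, 68, 85, 96, 102, 114, 116, 124, 132, 139, 153, 155, 165, 176, 187, 192, 201, 209, 211]

Fragments:
  0→4: 4 bp
  4→20: 16 bp
  20→22: 2 bp
  22→25: 3 bp
  25→39: 14 bp
  39→46: 7 bp
  46→68: 22 bp
  68→85: 17 bp
  85→96: 11 bp
  96→102: 6 bp
  102→114: 12 bp
  114→116: 2 bp
  116→124: 8 bp
  124→132: 8 bp
  132→139: 7 bp
  139→153: 14 bp
  153→155: 2 bp
  155→165: 10 bp
  165→176: 11 bp
  176→187: 11 bp
  187→192: 5 bp
  192→201: 9 bp
  201→209: 8 bp
  209→211: 2 bp
  211→0 (wrap): 230-211+0 = 19 bp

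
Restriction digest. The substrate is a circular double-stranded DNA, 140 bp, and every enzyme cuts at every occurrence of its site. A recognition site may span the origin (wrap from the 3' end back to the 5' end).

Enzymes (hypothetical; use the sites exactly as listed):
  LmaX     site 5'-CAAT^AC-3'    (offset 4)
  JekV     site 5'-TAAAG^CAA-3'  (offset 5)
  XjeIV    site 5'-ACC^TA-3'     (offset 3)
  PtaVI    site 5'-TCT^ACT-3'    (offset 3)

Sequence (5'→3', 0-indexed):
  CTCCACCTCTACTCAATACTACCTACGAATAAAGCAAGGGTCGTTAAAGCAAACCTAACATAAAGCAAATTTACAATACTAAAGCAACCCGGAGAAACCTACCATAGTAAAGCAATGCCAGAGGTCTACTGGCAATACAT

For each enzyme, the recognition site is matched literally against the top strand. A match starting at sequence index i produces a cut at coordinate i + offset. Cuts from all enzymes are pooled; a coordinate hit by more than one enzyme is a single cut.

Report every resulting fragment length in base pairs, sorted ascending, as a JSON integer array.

Site scan:
  LmaX CAATAC/4: at [13, 73, 132] ⇒ [17, 77, 136]
  JekV TAAAGCAA/5: at [29, 44, 60, 79, 107] ⇒ [34, 49, 65, 84, 112]
  XjeIV ACCTA/3: at [20, 52, 96] ⇒ [23, 55, 99]
  PtaVI TCTACT/3: at [7, 124] ⇒ [10, 127]

All cut coordinates (distinct, sorted): [10, 17, 23, 34, 49, 55, 65, 77, 84, 99, 112, 127, 136]

Fragment lengths:
  10→17: 7 bp
  17→23: 6 bp
  23→34: 11 bp
  34→49: 15 bp
  49→55: 6 bp
  55→65: 10 bp
  65→77: 12 bp
  77→84: 7 bp
  84→99: 15 bp
  99→112: 13 bp
  112→127: 15 bp
  127→136: 9 bp
  136→10 (wrap): 140-136+10 = 14 bp

[6,6,7,7,9,10,11,12,13,14,15,15,15]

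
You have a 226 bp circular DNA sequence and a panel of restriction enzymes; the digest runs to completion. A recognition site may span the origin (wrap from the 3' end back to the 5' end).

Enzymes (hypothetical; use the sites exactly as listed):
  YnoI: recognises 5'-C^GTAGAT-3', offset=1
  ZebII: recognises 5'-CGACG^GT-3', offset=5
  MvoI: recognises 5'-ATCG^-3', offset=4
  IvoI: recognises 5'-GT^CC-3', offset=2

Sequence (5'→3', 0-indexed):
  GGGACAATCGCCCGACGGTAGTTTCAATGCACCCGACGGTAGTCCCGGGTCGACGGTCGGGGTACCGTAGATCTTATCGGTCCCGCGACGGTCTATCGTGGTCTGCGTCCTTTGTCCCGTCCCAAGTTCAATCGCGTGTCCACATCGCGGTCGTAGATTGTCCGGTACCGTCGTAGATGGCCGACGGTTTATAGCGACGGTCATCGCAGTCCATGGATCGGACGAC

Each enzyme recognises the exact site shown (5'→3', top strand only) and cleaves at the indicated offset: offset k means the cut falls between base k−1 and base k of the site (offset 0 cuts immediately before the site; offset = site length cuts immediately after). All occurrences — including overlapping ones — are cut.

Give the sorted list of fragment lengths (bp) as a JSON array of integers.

[2,4,5,5,5,5,7,7,7,8,8,9,9,10,10,11,11,12,13,13,14,14,16,21]

Scan for sites:
  YnoI (CGTAGAT, off=1): starts [65, 151, 171] → cuts [66, 152, 172]
  ZebII (CGACGGT, off=5): starts [12, 33, 50, 85, 181, 194] → cuts [17, 38, 55, 90, 186, 199]
  MvoI (ATCG, off=4): starts [6, 75, 94, 130, 143, 202, 216] → cuts [10, 79, 98, 134, 147, 206, 220]
  IvoI (GTCC, off=2): starts [41, 79, 106, 113, 118, 137, 159, 208] → cuts [43, 81, 108, 115, 120, 139, 161, 210]

Pooled cuts: [10, 17, 38, 43, 55, 66, 79, 81, 90, 98, 108, 115, 120, 134, 139, 147, 152, 161, 172, 186, 199, 206, 210, 220]

Fragments:
  10→17: 7 bp
  17→38: 21 bp
  38→43: 5 bp
  43→55: 12 bp
  55→66: 11 bp
  66→79: 13 bp
  79→81: 2 bp
  81→90: 9 bp
  90→98: 8 bp
  98→108: 10 bp
  108→115: 7 bp
  115→120: 5 bp
  120→134: 14 bp
  134→139: 5 bp
  139→147: 8 bp
  147→152: 5 bp
  152→161: 9 bp
  161→172: 11 bp
  172→186: 14 bp
  186→199: 13 bp
  199→206: 7 bp
  206→210: 4 bp
  210→220: 10 bp
  220→10 (wrap): 226-220+10 = 16 bp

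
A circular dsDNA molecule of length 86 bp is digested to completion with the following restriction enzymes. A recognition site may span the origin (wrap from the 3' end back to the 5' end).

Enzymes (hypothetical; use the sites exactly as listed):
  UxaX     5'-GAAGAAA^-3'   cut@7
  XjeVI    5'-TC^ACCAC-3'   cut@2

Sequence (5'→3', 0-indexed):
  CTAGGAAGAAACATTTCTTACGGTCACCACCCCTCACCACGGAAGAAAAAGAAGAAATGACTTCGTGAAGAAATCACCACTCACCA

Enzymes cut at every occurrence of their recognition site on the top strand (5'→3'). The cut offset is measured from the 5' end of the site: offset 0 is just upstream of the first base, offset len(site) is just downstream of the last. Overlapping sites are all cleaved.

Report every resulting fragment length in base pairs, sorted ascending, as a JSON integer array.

[2,7,9,10,13,14,15,16]

Per-enzyme occurrences:
  UxaX (GAAGAAA, off=7): starts [4, 41, 50, 66] → cuts [11, 48, 57, 73]
  XjeVI (TCACCAC, off=2): starts [23, 33, 73, 80] → cuts [25, 35, 75, 82]

Pooled cuts: [11, 25, 35, 48, 57, 73, 75, 82]

Fragments:
  11→25: 14 bp
  25→35: 10 bp
  35→48: 13 bp
  48→57: 9 bp
  57→73: 16 bp
  73→75: 2 bp
  75→82: 7 bp
  82→11 (wrap): 86-82+11 = 15 bp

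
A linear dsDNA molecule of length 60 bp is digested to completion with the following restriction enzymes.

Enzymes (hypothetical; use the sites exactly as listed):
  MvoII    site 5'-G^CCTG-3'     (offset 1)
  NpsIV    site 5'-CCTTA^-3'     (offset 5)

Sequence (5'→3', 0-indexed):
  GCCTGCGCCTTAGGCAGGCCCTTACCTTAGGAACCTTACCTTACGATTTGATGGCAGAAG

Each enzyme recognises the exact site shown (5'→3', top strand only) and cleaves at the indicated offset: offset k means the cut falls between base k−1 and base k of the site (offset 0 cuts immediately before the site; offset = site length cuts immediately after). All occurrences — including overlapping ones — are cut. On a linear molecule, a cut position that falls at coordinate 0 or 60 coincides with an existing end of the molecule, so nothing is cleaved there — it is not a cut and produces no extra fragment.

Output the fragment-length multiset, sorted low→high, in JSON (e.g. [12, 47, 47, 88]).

[1,5,5,9,11,12,17]

Per-enzyme occurrences:
  MvoII GCCTG/1: at [0] ⇒ [1]
  NpsIV CCTTA/5: at [7, 19, 24, 33, 38] ⇒ [12, 24, 29, 38, 43]

Pooled cuts: [1, 12, 24, 29, 38, 43]

Fragments:
  [0,1): 1 bp
  [1,12): 11 bp
  [12,24): 12 bp
  [24,29): 5 bp
  [29,38): 9 bp
  [38,43): 5 bp
  [43,60): 17 bp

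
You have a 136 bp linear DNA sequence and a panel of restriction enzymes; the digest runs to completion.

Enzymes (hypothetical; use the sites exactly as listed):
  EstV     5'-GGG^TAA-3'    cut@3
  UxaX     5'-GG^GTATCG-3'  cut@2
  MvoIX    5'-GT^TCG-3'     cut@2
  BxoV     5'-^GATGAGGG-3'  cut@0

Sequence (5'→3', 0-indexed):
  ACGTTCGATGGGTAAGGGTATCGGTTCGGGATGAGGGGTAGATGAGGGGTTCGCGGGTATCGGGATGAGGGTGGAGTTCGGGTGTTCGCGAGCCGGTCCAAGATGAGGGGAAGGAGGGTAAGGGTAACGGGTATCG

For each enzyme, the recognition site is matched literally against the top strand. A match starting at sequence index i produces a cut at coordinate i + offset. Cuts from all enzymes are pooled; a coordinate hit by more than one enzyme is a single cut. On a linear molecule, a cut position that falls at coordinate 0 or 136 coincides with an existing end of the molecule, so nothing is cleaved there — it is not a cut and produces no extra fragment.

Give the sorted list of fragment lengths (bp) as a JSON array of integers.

Per-enzyme occurrences:
  EstV (GGGTAA, off=3): starts [9, 115, 121] → cuts [12, 118, 124]
  UxaX (GGGTATCG, off=2): starts [15, 54, 128] → cuts [17, 56, 130]
  MvoIX (GTTCG, off=2): starts [2, 23, 48, 75, 83] → cuts [4, 25, 50, 77, 85]
  BxoV (GATGAGGG, off=0): starts [29, 40, 63, 101] → cuts [29, 40, 63, 101]

All cut coordinates (distinct, sorted): [4, 12, 17, 25, 29, 40, 50, 56, 63, 77, 85, 101, 118, 124, 130]

Fragment lengths:
  [0,4): 4 bp
  [4,12): 8 bp
  [12,17): 5 bp
  [17,25): 8 bp
  [25,29): 4 bp
  [29,40): 11 bp
  [40,50): 10 bp
  [50,56): 6 bp
  [56,63): 7 bp
  [63,77): 14 bp
  [77,85): 8 bp
  [85,101): 16 bp
  [101,118): 17 bp
  [118,124): 6 bp
  [124,130): 6 bp
  [130,136): 6 bp

[4,4,5,6,6,6,6,7,8,8,8,10,11,14,16,17]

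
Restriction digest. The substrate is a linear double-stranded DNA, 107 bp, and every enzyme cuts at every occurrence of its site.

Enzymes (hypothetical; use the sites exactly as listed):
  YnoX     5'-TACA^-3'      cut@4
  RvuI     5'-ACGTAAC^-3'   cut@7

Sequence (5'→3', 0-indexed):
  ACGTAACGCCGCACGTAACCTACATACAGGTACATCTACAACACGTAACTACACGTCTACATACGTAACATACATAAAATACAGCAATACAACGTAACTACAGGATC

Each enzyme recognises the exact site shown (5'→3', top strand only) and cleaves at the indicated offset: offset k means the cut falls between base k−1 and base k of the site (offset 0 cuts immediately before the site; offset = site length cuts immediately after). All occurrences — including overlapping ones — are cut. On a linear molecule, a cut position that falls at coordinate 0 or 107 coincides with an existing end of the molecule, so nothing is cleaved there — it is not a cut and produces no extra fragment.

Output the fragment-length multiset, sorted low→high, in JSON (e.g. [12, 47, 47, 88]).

Site scan:
  YnoX (TACA, off=4): starts [20, 24, 30, 36, 49, 57, 70, 79, 87, 98] → cuts [24, 28, 34, 40, 53, 61, 74, 83, 91, 102]
  RvuI (ACGTAAC, off=7): starts [0, 12, 42, 62, 91] → cuts [7, 19, 49, 69, 98]

Pooled cuts: [7, 19, 24, 28, 34, 40, 49, 53, 61, 69, 74, 83, 91, 98, 102]

Fragment lengths:
  [0,7): 7 bp
  [7,19): 12 bp
  [19,24): 5 bp
  [24,28): 4 bp
  [28,34): 6 bp
  [34,40): 6 bp
  [40,49): 9 bp
  [49,53): 4 bp
  [53,61): 8 bp
  [61,69): 8 bp
  [69,74): 5 bp
  [74,83): 9 bp
  [83,91): 8 bp
  [91,98): 7 bp
  [98,102): 4 bp
  [102,107): 5 bp

[4,4,4,5,5,5,6,6,7,7,8,8,8,9,9,12]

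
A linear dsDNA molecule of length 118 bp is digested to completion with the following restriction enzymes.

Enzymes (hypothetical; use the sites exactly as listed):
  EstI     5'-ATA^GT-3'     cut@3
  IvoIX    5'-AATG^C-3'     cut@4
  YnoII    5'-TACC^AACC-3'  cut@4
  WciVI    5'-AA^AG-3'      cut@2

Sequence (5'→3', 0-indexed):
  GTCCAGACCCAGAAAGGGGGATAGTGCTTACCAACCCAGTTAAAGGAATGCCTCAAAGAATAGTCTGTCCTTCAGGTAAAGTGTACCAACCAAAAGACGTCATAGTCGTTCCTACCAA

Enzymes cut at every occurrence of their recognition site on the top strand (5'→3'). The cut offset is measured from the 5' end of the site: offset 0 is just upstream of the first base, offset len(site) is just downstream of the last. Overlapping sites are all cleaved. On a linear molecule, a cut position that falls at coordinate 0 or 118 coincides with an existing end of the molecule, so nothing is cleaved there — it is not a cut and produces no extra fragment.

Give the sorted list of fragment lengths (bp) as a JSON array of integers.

Per-enzyme occurrences:
  EstI (ATAGT, off=3): starts [20, 59, 101] → cuts [23, 62, 104]
  IvoIX (AATGC, off=4): starts [46] → cuts [50]
  YnoII (TACCAACC, off=4): starts [28, 83] → cuts [32, 87]
  WciVI (AAAG, off=2): starts [12, 41, 54, 77, 92] → cuts [14, 43, 56, 79, 94]

All cut coordinates (distinct, sorted): [14, 23, 32, 43, 50, 56, 62, 79, 87, 94, 104]

Fragments:
  [0,14): 14 bp
  [14,23): 9 bp
  [23,32): 9 bp
  [32,43): 11 bp
  [43,50): 7 bp
  [50,56): 6 bp
  [56,62): 6 bp
  [62,79): 17 bp
  [79,87): 8 bp
  [87,94): 7 bp
  [94,104): 10 bp
  [104,118): 14 bp

[6,6,7,7,8,9,9,10,11,14,14,17]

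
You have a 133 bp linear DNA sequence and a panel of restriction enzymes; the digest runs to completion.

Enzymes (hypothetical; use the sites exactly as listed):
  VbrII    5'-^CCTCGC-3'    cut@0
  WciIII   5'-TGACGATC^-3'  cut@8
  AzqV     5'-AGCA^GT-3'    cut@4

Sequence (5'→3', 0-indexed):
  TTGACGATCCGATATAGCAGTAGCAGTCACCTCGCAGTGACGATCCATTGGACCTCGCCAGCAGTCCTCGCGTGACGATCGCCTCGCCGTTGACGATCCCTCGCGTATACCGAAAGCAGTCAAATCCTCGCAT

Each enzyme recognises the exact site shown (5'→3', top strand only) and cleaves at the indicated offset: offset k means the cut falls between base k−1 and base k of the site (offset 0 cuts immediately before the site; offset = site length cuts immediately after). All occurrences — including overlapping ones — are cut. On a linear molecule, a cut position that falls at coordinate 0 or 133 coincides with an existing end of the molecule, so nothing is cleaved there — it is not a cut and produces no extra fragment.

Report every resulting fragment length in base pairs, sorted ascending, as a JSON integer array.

Per-enzyme occurrences:
  VbrII CCTCGC/0: at [29, 52, 65, 81, 98, 125] ⇒ [29, 52, 65, 81, 98, 125]
  WciIII TGACGATC/8: at [1, 37, 72, 90] ⇒ [9, 45, 80, 98]
  AzqV AGCAGT/4: at [15, 21, 59, 114] ⇒ [19, 25, 63, 118]

Pooled cuts: [9, 19, 25, 29, 45, 52, 63, 65, 80, 81, 98, 118, 125]

Fragment lengths:
  [0,9): 9 bp
  [9,19): 10 bp
  [19,25): 6 bp
  [25,29): 4 bp
  [29,45): 16 bp
  [45,52): 7 bp
  [52,63): 11 bp
  [63,65): 2 bp
  [65,80): 15 bp
  [80,81): 1 bp
  [81,98): 17 bp
  [98,118): 20 bp
  [118,125): 7 bp
  [125,133): 8 bp

[1,2,4,6,7,7,8,9,10,11,15,16,17,20]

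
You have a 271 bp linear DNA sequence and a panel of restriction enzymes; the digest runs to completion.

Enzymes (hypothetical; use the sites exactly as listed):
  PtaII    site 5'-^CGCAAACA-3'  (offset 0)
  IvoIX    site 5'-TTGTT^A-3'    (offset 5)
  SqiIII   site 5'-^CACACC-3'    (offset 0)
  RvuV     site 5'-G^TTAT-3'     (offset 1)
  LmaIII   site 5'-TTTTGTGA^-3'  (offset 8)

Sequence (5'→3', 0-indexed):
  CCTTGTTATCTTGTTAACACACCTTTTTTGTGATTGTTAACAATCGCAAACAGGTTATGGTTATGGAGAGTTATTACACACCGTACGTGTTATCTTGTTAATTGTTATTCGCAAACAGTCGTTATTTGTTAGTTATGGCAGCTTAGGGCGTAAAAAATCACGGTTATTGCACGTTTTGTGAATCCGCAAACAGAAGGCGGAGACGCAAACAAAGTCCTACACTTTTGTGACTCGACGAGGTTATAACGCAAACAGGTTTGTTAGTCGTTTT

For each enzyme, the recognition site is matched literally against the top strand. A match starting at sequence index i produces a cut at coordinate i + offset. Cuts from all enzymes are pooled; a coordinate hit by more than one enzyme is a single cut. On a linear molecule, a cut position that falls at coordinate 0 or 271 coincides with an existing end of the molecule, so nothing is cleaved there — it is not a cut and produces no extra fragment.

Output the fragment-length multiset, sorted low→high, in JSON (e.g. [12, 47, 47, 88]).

[2,2,2,2,3,3,5,5,5,6,6,6,6,8,9,9,10,10,10,10,12,13,16,16,18,19,27,31]

Per-enzyme occurrences:
  PtaII CGCAAACA/0: at [44, 109, 184, 203, 246] ⇒ [44, 109, 184, 203, 246]
  IvoIX TTGTTA/5: at [2, 10, 33, 94, 101, 125, 257] ⇒ [7, 15, 38, 99, 106, 130, 262]
  SqiIII CACACC/0: at [17, 76] ⇒ [17, 76]
  RvuV GTTAT/1: at [4, 53, 59, 69, 88, 103, 120, 131, 162, 239] ⇒ [5, 54, 60, 70, 89, 104, 121, 132, 163, 240]
  LmaIII TTTTGTGA/8: at [25, 173, 222] ⇒ [33, 181, 230]

Pooled cuts: [5, 7, 15, 17, 33, 38, 44, 54, 60, 70, 76, 89, 99, 104, 106, 109, 121, 130, 132, 163, 181, 184, 203, 230, 240, 246, 262]

Fragment lengths:
  [0,5): 5 bp
  [5,7): 2 bp
  [7,15): 8 bp
  [15,17): 2 bp
  [17,33): 16 bp
  [33,38): 5 bp
  [38,44): 6 bp
  [44,54): 10 bp
  [54,60): 6 bp
  [60,70): 10 bp
  [70,76): 6 bp
  [76,89): 13 bp
  [89,99): 10 bp
  [99,104): 5 bp
  [104,106): 2 bp
  [106,109): 3 bp
  [109,121): 12 bp
  [121,130): 9 bp
  [130,132): 2 bp
  [132,163): 31 bp
  [163,181): 18 bp
  [181,184): 3 bp
  [184,203): 19 bp
  [203,230): 27 bp
  [230,240): 10 bp
  [240,246): 6 bp
  [246,262): 16 bp
  [262,271): 9 bp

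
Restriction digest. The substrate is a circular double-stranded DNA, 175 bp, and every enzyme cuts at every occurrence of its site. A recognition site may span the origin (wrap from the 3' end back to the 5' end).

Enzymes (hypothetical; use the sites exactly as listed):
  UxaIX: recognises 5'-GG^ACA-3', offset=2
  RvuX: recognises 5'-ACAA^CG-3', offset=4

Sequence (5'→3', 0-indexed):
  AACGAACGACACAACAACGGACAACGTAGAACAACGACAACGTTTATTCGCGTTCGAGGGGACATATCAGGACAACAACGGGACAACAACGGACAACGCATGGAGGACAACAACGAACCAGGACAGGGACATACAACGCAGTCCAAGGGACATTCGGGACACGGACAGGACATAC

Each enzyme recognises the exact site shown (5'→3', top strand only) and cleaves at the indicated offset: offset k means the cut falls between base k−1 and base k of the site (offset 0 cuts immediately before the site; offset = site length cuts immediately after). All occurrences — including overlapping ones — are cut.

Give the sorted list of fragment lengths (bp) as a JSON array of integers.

[3,3,4,4,4,5,6,6,6,7,7,7,8,8,9,9,10,10,10,13,15,21]

Scan for sites:
  UxaIX GGACA/2: at [18, 59, 69, 80, 90, 104, 120, 126, 147, 156, 162, 167] ⇒ [20, 61, 71, 82, 92, 106, 122, 128, 149, 158, 164, 169]
  RvuX ACAACG/4: at [13, 20, 30, 36, 74, 85, 92, 109, 132, 173] ⇒ [2, 17, 24, 34, 40, 78, 89, 96, 113, 136]

All cut coordinates (distinct, sorted): [2, 17, 20, 24, 34, 40, 61, 71, 78, 82, 89, 92, 96, 106, 113, 122, 128, 136, 149, 158, 164, 169]

Fragment lengths:
  2→17: 15 bp
  17→20: 3 bp
  20→24: 4 bp
  24→34: 10 bp
  34→40: 6 bp
  40→61: 21 bp
  61→71: 10 bp
  71→78: 7 bp
  78→82: 4 bp
  82→89: 7 bp
  89→92: 3 bp
  92→96: 4 bp
  96→106: 10 bp
  106→113: 7 bp
  113→122: 9 bp
  122→128: 6 bp
  128→136: 8 bp
  136→149: 13 bp
  149→158: 9 bp
  158→164: 6 bp
  164→169: 5 bp
  169→2 (wrap): 175-169+2 = 8 bp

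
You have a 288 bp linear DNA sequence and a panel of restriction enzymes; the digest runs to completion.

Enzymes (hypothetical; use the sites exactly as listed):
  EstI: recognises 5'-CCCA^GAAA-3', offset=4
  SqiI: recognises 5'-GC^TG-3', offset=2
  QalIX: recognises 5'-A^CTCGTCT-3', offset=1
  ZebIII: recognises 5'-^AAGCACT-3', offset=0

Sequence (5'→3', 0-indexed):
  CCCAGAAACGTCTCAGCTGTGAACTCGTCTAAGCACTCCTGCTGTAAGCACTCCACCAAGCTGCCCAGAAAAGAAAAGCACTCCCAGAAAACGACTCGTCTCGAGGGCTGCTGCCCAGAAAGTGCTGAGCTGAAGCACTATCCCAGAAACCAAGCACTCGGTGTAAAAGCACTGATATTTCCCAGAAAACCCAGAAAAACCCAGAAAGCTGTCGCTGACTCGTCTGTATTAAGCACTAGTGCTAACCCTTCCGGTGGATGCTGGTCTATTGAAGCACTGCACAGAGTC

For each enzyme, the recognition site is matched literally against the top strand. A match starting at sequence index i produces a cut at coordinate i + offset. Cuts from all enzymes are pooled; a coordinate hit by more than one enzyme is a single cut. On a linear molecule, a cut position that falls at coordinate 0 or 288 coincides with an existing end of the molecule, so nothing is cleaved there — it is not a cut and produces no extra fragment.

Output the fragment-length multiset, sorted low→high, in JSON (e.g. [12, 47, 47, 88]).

Site scan:
  EstI CCCAGAAA/4: at [0, 63, 82, 113, 141, 180, 189, 199] ⇒ [4, 67, 86, 117, 145, 184, 193, 203]
  SqiI GCTG/2: at [15, 40, 59, 106, 109, 123, 128, 207, 213, 259] ⇒ [17, 42, 61, 108, 111, 125, 130, 209, 215, 261]
  QalIX ACTCGTCT/1: at [22, 93, 217] ⇒ [23, 94, 218]
  ZebIII AAGCACT/0: at [30, 45, 75, 132, 151, 166, 230, 271] ⇒ [30, 45, 75, 132, 151, 166, 230, 271]

Pooled cuts: [4, 17, 23, 30, 42, 45, 61, 67, 75, 86, 94, 108, 111, 117, 125, 130, 132, 145, 151, 166, 184, 193, 203, 209, 215, 218, 230, 261, 271]

Fragment lengths:
  [0,4): 4 bp
  [4,17): 13 bp
  [17,23): 6 bp
  [23,30): 7 bp
  [30,42): 12 bp
  [42,45): 3 bp
  [45,61): 16 bp
  [61,67): 6 bp
  [67,75): 8 bp
  [75,86): 11 bp
  [86,94): 8 bp
  [94,108): 14 bp
  [108,111): 3 bp
  [111,117): 6 bp
  [117,125): 8 bp
  [125,130): 5 bp
  [130,132): 2 bp
  [132,145): 13 bp
  [145,151): 6 bp
  [151,166): 15 bp
  [166,184): 18 bp
  [184,193): 9 bp
  [193,203): 10 bp
  [203,209): 6 bp
  [209,215): 6 bp
  [215,218): 3 bp
  [218,230): 12 bp
  [230,261): 31 bp
  [261,271): 10 bp
  [271,288): 17 bp

[2,3,3,3,4,5,6,6,6,6,6,6,7,8,8,8,9,10,10,11,12,12,13,13,14,15,16,17,18,31]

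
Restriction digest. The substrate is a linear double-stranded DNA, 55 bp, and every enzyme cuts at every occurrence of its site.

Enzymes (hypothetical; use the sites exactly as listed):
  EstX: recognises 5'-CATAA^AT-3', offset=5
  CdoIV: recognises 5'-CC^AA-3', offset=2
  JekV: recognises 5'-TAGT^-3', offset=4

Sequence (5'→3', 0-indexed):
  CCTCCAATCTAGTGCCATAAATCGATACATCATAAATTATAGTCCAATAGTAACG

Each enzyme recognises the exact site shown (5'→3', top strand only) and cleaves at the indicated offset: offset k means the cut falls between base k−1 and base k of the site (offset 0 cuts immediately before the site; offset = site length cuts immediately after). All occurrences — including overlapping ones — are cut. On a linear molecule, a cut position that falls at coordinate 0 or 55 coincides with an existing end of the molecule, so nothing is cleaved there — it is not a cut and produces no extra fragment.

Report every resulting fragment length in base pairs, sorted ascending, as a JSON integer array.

Scan for sites:
  EstX CATAAAT/5: at [15, 30] ⇒ [20, 35]
  CdoIV CCAA/2: at [3, 43] ⇒ [5, 45]
  JekV TAGT/4: at [9, 39, 47] ⇒ [13, 43, 51]

All cut coordinates (distinct, sorted): [5, 13, 20, 35, 43, 45, 51]

Fragment lengths:
  [0,5): 5 bp
  [5,13): 8 bp
  [13,20): 7 bp
  [20,35): 15 bp
  [35,43): 8 bp
  [43,45): 2 bp
  [45,51): 6 bp
  [51,55): 4 bp

[2,4,5,6,7,8,8,15]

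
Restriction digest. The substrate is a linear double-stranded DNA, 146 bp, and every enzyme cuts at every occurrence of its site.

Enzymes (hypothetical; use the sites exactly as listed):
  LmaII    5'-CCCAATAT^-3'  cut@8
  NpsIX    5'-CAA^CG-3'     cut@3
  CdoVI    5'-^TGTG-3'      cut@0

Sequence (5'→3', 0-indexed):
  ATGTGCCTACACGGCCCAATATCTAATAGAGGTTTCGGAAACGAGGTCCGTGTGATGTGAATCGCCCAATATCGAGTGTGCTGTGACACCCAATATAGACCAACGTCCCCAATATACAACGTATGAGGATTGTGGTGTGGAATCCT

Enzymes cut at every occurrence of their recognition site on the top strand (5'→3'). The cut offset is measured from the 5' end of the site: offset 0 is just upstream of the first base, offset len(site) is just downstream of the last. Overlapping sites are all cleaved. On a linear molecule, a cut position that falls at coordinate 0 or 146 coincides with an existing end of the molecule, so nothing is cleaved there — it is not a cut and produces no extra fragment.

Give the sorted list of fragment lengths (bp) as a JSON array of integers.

[1,4,4,5,5,5,7,11,11,12,15,17,21,28]

Per-enzyme occurrences:
  LmaII (CCCAATAT, off=8): starts [14, 64, 88, 107] → cuts [22, 72, 96, 115]
  NpsIX (CAACG, off=3): starts [100, 116] → cuts [103, 119]
  CdoVI (TGTG, off=0): starts [1, 50, 55, 76, 81, 130, 135] → cuts [1, 50, 55, 76, 81, 130, 135]

All cut coordinates (distinct, sorted): [1, 22, 50, 55, 72, 76, 81, 96, 103, 115, 119, 130, 135]

Fragment lengths:
  [0,1): 1 bp
  [1,22): 21 bp
  [22,50): 28 bp
  [50,55): 5 bp
  [55,72): 17 bp
  [72,76): 4 bp
  [76,81): 5 bp
  [81,96): 15 bp
  [96,103): 7 bp
  [103,115): 12 bp
  [115,119): 4 bp
  [119,130): 11 bp
  [130,135): 5 bp
  [135,146): 11 bp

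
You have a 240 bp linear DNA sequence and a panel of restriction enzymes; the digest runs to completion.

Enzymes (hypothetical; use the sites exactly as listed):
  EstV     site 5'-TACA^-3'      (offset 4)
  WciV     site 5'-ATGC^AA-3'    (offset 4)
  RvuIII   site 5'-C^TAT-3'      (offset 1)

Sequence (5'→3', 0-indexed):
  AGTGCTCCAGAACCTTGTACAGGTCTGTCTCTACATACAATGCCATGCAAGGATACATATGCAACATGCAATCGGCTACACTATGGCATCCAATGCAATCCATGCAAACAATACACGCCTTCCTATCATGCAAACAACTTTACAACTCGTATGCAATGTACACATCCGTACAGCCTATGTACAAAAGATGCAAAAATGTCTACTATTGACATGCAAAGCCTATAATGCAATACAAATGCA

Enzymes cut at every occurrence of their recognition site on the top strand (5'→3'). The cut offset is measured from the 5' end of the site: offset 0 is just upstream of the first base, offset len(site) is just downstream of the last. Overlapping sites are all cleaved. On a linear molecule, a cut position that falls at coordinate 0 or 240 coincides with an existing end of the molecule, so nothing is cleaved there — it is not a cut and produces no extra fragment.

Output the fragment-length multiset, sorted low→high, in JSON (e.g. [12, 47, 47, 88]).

Scan for sites:
  EstV TACA/4: at [17, 31, 35, 53, 76, 111, 140, 158, 168, 179, 230] ⇒ [21, 35, 39, 57, 80, 115, 144, 162, 172, 183, 234]
  WciV ATGCAA/4: at [44, 58, 65, 92, 101, 127, 150, 187, 210, 224] ⇒ [48, 62, 69, 96, 105, 131, 154, 191, 214, 228]
  RvuIII CTAT/1: at [80, 122, 174, 202, 219] ⇒ [81, 123, 175, 203, 220]

Pooled cuts: [21, 35, 39, 48, 57, 62, 69, 80, 81, 96, 105, 115, 123, 131, 144, 154, 162, 172, 175, 183, 191, 203, 214, 220, 228, 234]

Fragments:
  [0,21): 21 bp
  [21,35): 14 bp
  [35,39): 4 bp
  [39,48): 9 bp
  [48,57): 9 bp
  [57,62): 5 bp
  [62,69): 7 bp
  [69,80): 11 bp
  [80,81): 1 bp
  [81,96): 15 bp
  [96,105): 9 bp
  [105,115): 10 bp
  [115,123): 8 bp
  [123,131): 8 bp
  [131,144): 13 bp
  [144,154): 10 bp
  [154,162): 8 bp
  [162,172): 10 bp
  [172,175): 3 bp
  [175,183): 8 bp
  [183,191): 8 bp
  [191,203): 12 bp
  [203,214): 11 bp
  [214,220): 6 bp
  [220,228): 8 bp
  [228,234): 6 bp
  [234,240): 6 bp

[1,3,4,5,6,6,6,7,8,8,8,8,8,8,9,9,9,10,10,10,11,11,12,13,14,15,21]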